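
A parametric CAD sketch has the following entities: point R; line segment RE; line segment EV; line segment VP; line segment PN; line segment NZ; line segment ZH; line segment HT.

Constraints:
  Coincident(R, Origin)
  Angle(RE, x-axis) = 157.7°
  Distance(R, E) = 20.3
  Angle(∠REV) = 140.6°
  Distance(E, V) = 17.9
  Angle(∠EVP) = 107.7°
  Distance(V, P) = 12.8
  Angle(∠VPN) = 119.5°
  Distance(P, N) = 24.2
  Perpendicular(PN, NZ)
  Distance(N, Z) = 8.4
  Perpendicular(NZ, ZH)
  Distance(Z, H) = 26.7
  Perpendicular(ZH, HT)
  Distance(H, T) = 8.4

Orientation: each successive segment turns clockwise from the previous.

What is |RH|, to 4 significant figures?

34.02

The perpendicularity gives NZ at right angles to PN, so NZ runs at -104.5°; with |NZ| = 8.4, Z = (2.950, 18.48). NZ is perpendicular to ZH, so ZH runs at 165.5°; with |ZH| = 26.7, H = (-22.90, 25.16). Then |RH| = |H − R| = 34.02.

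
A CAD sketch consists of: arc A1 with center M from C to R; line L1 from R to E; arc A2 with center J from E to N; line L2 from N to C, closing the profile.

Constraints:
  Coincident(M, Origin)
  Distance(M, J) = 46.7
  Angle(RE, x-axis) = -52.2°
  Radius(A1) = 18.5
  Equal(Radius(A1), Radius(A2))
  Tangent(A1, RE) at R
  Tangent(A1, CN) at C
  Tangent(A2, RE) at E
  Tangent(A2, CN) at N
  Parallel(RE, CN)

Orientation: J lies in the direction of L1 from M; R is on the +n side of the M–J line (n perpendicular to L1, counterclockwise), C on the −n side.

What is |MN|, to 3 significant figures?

50.2

Tangency of A1 to both parallel lines with radius 18.5 puts R and C at M ± 18.5·n: R = (14.6, 11.3), C = (-14.6, -11.3). Equal radii place E and N the same way about J: E = J + 18.5·n = (43.2, -25.6), N = J − 18.5·n = (14.0, -48.2). Then |MN| = |N − M| = 50.2.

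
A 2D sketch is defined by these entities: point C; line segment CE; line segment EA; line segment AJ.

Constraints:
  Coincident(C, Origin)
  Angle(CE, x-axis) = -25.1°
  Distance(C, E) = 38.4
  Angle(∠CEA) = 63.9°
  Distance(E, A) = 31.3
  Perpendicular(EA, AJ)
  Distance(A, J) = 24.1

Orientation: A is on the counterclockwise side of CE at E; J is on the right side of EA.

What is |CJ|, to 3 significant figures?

60.3

C is at the origin; CE runs at -25.1° with length 38.4, so E = 38.4·(cos -25.1°, sin -25.1°) = (34.8, -16.3). ∠CEA = 63.9°, so EA runs at -25.1° + (180° − 63.9°) = 91.0° from the x-axis; with |EA| = 31.3, A = E + 31.3·(cos 91.0°, sin 91.0°) = (34.2, 15.0). EA is perpendicular to AJ; with |AJ| = 24.1 on the right of EA, J = A + 24.1·(1.00, 0.0175) = (58.3, 15.4). Then |CJ| = |J − C| = 60.3.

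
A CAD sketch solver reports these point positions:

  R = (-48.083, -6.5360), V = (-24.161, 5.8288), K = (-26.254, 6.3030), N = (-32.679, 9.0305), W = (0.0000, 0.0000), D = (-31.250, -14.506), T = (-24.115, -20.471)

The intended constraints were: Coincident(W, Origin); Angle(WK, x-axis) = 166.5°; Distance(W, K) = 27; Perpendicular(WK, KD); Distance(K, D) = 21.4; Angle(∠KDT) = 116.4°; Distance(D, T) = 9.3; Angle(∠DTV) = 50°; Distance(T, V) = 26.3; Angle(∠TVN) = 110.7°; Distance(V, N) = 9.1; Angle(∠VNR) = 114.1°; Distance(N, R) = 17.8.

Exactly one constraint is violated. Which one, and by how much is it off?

Distance(N, R) = 17.8 — off by 4.10.

W = (0.00, 0.00) ✓; WK at 166.5° ✓; |WK| = 27.00 ✓; ∠(WK, KD) = 90.00° ✓; |KD| = 21.40 ✓; ∠KDT = 116.4° ✓; |DT| = 9.300 ✓; ∠DTV = 50.00° ✓; |TV| = 26.30 ✓; ∠TVN = 110.7° ✓; |VN| = 9.100 ✓; ∠VNR = 114.1° ✓; |NR| = 21.90 ✗.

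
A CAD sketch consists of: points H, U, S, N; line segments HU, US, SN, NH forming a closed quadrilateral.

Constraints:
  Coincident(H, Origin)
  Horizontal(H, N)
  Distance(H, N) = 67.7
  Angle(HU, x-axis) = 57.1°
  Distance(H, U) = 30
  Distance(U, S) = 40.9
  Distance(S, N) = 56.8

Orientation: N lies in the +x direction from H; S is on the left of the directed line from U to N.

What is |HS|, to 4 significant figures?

70.32

H is at the origin; H and N share the same y with |HN| = 67.7 and N in +x, so N = (67.7, 0). HU runs at 57.1° with |HU| = 30.0, so U = (16.30, 25.19). S is determined by |US| = 40.9 and |SN| = 56.8 together: it lies at the intersection of circle(U, 40.9) and circle(N, 56.8). With |UN| = 57.24, the foot of the radical line on UN is 15.05 from U and the perpendicular offset is √(40.9² − 15.05²) = 38.03. Taking the left-of-UN solution: S = (46.55, 52.71).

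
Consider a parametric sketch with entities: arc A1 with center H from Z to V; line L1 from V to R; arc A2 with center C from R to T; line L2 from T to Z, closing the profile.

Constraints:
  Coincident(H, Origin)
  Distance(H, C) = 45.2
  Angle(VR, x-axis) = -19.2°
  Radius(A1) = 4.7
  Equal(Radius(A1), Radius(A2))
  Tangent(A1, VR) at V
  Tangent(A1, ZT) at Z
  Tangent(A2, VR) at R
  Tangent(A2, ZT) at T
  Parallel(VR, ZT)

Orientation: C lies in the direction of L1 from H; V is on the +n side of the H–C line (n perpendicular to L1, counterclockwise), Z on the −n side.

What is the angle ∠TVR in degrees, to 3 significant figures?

11.7°

Tangency of A1 to both parallel lines with radius 4.7 puts V and Z at H ± 4.7·n: V = (1.55, 4.44), Z = (-1.55, -4.44). Equal radii place R and T the same way about C: R = C + 4.7·n = (44.2, -10.4), T = C − 4.7·n = (41.1, -19.3). Then cos ∠TVR = VT·VR / (|VT||VR|), giving 11.7°.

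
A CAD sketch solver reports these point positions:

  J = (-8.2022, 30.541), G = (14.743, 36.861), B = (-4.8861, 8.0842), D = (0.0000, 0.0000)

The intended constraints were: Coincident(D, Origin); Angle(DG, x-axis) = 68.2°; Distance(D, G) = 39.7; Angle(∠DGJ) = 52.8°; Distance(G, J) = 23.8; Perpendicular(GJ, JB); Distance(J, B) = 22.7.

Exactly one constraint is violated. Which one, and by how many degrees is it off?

Perpendicular(GJ, JB) — off by 7.00°.

D = (0.00, 0.00) ✓; DG at 68.20° ✓; |DG| = 39.70 ✓; ∠DGJ = 52.80° ✓; |GJ| = 23.80 ✓; ∠(GJ, JB) = 83.00° ✗; |JB| = 22.70 ✓.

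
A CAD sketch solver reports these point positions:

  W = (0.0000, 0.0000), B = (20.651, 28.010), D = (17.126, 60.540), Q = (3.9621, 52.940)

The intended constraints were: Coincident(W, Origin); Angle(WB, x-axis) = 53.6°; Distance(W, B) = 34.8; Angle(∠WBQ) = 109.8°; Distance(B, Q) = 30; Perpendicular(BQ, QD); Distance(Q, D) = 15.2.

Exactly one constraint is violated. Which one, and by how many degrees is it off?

Perpendicular(BQ, QD) — off by 3.80°.

W = (0.00, 0.00) ✓; WB at 53.60° ✓; |WB| = 34.80 ✓; ∠WBQ = 109.8° ✓; |BQ| = 30.00 ✓; ∠(BQ, QD) = 93.80° ✗; |QD| = 15.20 ✓.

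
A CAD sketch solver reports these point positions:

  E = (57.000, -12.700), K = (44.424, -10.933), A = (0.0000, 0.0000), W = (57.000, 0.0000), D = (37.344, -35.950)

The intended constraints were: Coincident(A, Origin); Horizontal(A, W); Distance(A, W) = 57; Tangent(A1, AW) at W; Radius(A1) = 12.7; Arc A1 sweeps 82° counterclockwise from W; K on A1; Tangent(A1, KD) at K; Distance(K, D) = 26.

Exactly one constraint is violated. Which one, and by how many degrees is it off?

Tangent(A1, KD) at K — off by 7.80°.

A = (0.00, 0.00) ✓; A.y = 0.00, W.y = 0.00 ✓; |AW| = 57.00 ✓; ∠(EW, WA) = 90.00° ✓; |EW| = 12.70 ✓; bearing(E→K) − bearing(E→W) = 82.00° ✓; |EK| = 12.70 ✓; ∠(EK, KD) = 97.80° ✗; |KD| = 26.00 ✓.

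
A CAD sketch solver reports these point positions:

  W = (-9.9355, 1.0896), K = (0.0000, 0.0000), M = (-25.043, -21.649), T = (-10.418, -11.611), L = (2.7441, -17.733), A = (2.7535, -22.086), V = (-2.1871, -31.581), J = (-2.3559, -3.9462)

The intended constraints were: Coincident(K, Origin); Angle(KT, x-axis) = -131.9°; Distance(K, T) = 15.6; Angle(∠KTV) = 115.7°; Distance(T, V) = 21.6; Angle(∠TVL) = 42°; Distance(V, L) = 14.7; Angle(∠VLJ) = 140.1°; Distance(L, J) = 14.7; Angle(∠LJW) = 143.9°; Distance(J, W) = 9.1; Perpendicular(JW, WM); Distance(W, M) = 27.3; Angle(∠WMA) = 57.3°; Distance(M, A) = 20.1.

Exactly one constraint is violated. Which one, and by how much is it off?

Distance(M, A) = 20.1 — off by 7.70.

K = (0.00, 0.00) ✓; KT at -131.9° ✓; |KT| = 15.60 ✓; ∠KTV = 115.7° ✓; |TV| = 21.60 ✓; ∠TVL = 42.00° ✓; |VL| = 14.70 ✓; ∠VLJ = 140.1° ✓; |LJ| = 14.70 ✓; ∠LJW = 143.9° ✓; |JW| = 9.100 ✓; ∠(JW, WM) = 90.00° ✓; |WM| = 27.30 ✓; ∠WMA = 57.30° ✓; |MA| = 27.80 ✗.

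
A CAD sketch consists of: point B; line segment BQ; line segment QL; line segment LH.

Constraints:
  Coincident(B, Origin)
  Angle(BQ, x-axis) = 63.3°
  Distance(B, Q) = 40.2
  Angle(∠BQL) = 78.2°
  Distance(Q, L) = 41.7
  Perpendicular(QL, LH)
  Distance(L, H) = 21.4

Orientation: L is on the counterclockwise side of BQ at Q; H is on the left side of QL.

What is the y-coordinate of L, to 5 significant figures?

46.636

B is at the origin; BQ runs at 63.3° with length 40.2, so Q = 40.2·(cos 63.3°, sin 63.3°) = (18.063, 35.914). ∠BQL = 78.2°, so QL runs at 63.3° + (180° − 78.2°) = 165.10° from the x-axis; with |QL| = 41.7, L = Q + 41.7·(cos 165.10°, sin 165.10°) = (-22.235, 46.636). So L.y = 46.636.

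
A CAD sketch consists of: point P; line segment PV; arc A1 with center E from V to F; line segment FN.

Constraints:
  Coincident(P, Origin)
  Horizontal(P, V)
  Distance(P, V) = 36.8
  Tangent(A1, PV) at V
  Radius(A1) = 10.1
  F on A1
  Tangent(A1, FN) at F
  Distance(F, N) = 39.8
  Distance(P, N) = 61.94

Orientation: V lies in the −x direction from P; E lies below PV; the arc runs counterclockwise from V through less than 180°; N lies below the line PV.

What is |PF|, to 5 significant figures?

48.258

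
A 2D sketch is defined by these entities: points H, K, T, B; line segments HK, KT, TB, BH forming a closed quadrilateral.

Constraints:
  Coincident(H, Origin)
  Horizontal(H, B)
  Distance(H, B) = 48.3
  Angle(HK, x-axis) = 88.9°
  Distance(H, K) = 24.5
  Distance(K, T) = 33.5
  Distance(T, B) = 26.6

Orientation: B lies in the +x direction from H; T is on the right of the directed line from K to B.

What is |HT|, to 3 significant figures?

21.8

H is at the origin; HB is horizontal with |HB| = 48.3 and B in +x, so B = (48.3, 0). HK runs at 88.9° with |HK| = 24.5, so K = (0.470, 24.5). T is determined by |KT| = 33.5 and |TB| = 26.6 together: it lies at the intersection of circle(K, 33.5) and circle(B, 26.6). With |KB| = 53.7, the foot of the radical line on KB is 30.7 from K and the perpendicular offset is √(33.5² − 30.7²) = 13.3. Taking the right-of-KB solution: T = (21.7, -1.39).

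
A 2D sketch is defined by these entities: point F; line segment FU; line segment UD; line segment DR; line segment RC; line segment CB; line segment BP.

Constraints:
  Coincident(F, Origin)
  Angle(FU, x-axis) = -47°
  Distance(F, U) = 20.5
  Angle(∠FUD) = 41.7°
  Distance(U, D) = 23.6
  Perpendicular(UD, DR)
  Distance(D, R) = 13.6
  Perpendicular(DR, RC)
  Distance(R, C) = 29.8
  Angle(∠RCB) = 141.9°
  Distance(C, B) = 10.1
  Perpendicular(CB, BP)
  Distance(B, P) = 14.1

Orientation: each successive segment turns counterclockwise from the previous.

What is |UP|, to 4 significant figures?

6.601

∠RCB = 141.9° gives CB at -50.60° from the x-axis; with |CB| = 10.1, B = (6.936, -29.30). The perpendicularity gives BP at right angles to CB, so BP runs at 39.40°; with |BP| = 14.1, P = (17.83, -20.35). Then |UP| = |P − U| = 6.601.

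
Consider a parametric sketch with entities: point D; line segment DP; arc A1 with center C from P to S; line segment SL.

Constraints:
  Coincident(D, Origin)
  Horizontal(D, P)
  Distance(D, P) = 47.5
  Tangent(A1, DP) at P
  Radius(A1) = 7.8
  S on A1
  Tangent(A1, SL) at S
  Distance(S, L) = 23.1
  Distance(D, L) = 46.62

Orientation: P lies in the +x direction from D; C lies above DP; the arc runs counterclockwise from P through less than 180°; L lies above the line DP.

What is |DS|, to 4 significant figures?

54.57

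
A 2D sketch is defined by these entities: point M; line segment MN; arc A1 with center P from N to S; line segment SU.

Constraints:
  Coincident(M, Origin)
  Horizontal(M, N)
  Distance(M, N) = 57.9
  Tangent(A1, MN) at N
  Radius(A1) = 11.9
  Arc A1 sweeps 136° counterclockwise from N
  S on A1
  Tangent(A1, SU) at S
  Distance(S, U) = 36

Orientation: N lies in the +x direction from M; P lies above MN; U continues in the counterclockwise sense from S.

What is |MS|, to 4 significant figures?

69.26

M is at the origin; MN is horizontal with |MN| = 57.9 and N on the +x side, so N = (57.90, 0.000). A1 meets MN tangentially, so PN is at right angles to MN, so P = N + (0, 11.9) = (57.90, 11.90). On A1, N sits at bearing -90° from P; a 136° counterclockwise sweep puts S at bearing 46°, so S = P + 11.9·(cos 46°, sin 46°) = (66.17, 20.46). Then |MS| = |S − M| = 69.26.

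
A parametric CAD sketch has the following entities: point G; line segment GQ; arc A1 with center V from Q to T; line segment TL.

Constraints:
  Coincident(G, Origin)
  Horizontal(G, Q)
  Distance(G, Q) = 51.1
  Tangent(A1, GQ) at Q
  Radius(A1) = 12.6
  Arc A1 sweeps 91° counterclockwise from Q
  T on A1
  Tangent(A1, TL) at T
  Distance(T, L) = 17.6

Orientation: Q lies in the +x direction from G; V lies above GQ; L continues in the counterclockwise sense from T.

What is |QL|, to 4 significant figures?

32.81

On A1, Q sits at bearing -90° from V; a 91° counterclockwise sweep puts T at bearing 1°, so T = V + 12.6·(cos 1°, sin 1°) = (63.70, 12.82). Tangency of A1 to TL means the radius VT is perpendicular to TL, so TL runs along (−sin 1°, cos 1°); with |TL| = 17.6, L = (63.39, 30.42). Then |QL| = |L − Q| = 32.81.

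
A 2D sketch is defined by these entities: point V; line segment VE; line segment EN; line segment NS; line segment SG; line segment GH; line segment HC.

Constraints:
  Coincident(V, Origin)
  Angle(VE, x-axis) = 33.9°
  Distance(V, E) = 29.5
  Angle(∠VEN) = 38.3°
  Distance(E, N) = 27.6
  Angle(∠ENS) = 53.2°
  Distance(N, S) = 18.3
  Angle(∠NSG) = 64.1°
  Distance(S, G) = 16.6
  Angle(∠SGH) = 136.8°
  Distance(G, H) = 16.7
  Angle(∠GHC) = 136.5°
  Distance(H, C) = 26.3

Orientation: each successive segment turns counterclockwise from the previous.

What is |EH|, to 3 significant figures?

21.1

V is at the origin; VE runs at 33.9° with length 29.5, so E = (24.5, 16.5). ∠VEN = 38.3° gives EN at 176° from the x-axis; with |EN| = 27.6, N = (-3.03, 18.6). ∠ENS = 53.2° gives NS at -57.6° from the x-axis; with |NS| = 18.3, S = (6.77, 3.12). ∠NSG = 64.1° gives SG at 58.3° from the x-axis; with |SG| = 16.6, G = (15.5, 17.2). ∠SGH = 136.8° gives GH at 102° from the x-axis; with |GH| = 16.7, H = (12.2, 33.6). Then |EH| = |H − E| = 21.1.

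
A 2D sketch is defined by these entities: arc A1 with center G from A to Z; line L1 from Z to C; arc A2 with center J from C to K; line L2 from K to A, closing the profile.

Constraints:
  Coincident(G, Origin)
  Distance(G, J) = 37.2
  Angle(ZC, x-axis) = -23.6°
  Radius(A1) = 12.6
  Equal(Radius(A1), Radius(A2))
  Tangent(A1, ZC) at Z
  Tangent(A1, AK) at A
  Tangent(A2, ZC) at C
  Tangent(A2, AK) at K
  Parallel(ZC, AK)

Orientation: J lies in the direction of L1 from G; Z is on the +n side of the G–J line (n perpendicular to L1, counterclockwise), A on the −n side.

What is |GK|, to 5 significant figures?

39.276

The slot axis is L1's direction at -23.6°, so u = (cos -23.6°, sin -23.6°) = (0.91636, -0.40035) and n = (−sin -23.6°, cos -23.6°) = (0.40035, 0.91636). G is at the origin and J lies 37.2 along u from G, so J = 37.2·u = (34.089, -14.893). Tangency of A1 to both parallel lines with radius 12.6 puts Z and A at G ± 12.6·n: Z = (5.0444, 11.546), A = (-5.0444, -11.546). Equal radii place C and K the same way about J: C = J + 12.6·n = (39.133, -3.3468), K = J − 12.6·n = (29.044, -26.439). Then |GK| = |K − G| = 39.276.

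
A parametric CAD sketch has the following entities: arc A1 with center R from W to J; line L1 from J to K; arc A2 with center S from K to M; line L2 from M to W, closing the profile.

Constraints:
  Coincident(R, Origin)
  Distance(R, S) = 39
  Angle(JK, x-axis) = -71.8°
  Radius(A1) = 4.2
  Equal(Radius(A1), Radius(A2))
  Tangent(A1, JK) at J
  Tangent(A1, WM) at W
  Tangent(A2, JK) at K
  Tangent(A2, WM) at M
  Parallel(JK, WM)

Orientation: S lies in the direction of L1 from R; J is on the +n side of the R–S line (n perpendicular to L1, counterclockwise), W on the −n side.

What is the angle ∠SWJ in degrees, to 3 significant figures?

83.9°

R is at the origin and S lies 39.0 along u from R, so S = 39.0·u = (12.2, -37.0). Tangency of A1 to both parallel lines with radius 4.2 puts J and W at R ± 4.2·n: J = (3.99, 1.31), W = (-3.99, -1.31). Then cos ∠SWJ = WS·WJ / (|WS||WJ|), giving 83.9°.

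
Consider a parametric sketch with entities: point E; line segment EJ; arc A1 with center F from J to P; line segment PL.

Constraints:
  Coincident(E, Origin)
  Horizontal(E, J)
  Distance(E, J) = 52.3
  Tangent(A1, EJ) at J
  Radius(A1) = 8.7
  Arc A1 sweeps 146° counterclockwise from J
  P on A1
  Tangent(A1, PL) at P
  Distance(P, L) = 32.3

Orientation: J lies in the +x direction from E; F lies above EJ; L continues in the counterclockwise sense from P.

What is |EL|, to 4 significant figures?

45.58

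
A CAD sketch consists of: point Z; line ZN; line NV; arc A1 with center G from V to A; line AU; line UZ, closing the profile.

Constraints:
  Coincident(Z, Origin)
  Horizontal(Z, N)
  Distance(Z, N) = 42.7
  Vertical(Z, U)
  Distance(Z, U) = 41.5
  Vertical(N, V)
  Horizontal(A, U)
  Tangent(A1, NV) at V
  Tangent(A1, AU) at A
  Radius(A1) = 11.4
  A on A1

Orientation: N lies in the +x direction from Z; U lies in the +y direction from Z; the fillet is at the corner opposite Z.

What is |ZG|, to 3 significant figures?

43.4

Z is at the origin; Z and N share the same y with |ZN| = 42.7 and N on the +x side, so N = (42.7, 0.00). Z and U share the same x with |ZU| = 41.5 and U on the +y side, so U = (0.00, 41.5). The virtual corner opposite Z is at (42.7, 41.5). The tangent condition forces GV to be normal to NV and tangency of A1 to AU means the radius GA is perpendicular to AU, with radius 11.4, so the center G sits 11.4 in from both sides at G = (31.3, 30.1). Then |ZG| = |G − Z| = 43.4.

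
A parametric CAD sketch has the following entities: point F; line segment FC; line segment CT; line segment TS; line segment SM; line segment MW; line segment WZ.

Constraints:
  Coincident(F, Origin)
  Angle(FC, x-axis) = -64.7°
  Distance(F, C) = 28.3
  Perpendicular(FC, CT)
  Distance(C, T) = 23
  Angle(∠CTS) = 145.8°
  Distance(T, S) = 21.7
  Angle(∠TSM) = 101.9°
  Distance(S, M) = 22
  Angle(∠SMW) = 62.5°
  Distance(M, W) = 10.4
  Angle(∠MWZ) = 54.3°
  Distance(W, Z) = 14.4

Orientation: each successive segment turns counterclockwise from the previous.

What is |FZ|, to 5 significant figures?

40.530

F is at the origin; FC runs at -64.7° with length 28.3, so C = (12.094, -25.586). FC is perpendicular to CT, so CT runs at 25.300°; with |CT| = 23.0, T = (32.888, -15.756). ∠CTS = 145.8° gives TS at 59.500° from the x-axis; with |TS| = 21.7, S = (43.902, 2.9410). ∠TSM = 101.9° gives SM at 137.60° from the x-axis; with |SM| = 22.0, M = (27.656, 17.776). ∠SMW = 62.5° gives MW at -104.90° from the x-axis; with |MW| = 10.4, W = (24.982, 7.7254). ∠MWZ = 54.3° gives WZ at 20.800° from the x-axis; with |WZ| = 14.4, Z = (38.443, 12.839). Then |FZ| = |Z − F| = 40.530.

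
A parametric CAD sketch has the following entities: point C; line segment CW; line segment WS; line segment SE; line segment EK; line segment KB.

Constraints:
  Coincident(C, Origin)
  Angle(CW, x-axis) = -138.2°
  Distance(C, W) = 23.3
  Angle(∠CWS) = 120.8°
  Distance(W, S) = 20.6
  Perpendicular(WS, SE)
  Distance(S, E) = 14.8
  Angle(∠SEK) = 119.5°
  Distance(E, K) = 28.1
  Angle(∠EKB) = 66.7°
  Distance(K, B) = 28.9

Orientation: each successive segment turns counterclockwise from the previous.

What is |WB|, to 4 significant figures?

6.979

C is at the origin; CW runs at -138.2° with length 23.3, so W = (-17.37, -15.53). ∠CWS = 120.8° gives WS at -79.00° from the x-axis; with |WS| = 20.6, S = (-13.44, -35.75). WS is perpendicular to SE, so SE runs at 11.00°; with |SE| = 14.8, E = (1.089, -32.93). ∠SEK = 119.5° gives EK at 71.50° from the x-axis; with |EK| = 28.1, K = (10.01, -6.280). ∠EKB = 66.7° gives KB at -175.2° from the x-axis; with |KB| = 28.9, B = (-18.79, -8.698). Then |WB| = |B − W| = 6.979.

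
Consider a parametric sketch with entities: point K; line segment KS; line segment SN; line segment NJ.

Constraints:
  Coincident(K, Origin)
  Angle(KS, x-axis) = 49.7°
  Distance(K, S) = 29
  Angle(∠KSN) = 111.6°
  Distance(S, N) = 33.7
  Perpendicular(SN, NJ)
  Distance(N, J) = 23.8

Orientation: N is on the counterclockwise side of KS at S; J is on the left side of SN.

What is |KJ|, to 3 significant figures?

44.5

K is at the origin; KS runs at 49.7° with length 29.0, so S = 29.0·(cos 49.7°, sin 49.7°) = (18.8, 22.1). ∠KSN = 111.6°, so SN runs at 49.7° + (180° − 111.6°) = 118° from the x-axis; with |SN| = 33.7, N = S + 33.7·(cos 118°, sin 118°) = (2.88, 51.8). The perpendicularity gives NJ at right angles to SN; with |NJ| = 23.8 on the left of SN, J = N + 23.8·(-0.882, -0.471) = (-18.1, 40.6). Then |KJ| = |J − K| = 44.5.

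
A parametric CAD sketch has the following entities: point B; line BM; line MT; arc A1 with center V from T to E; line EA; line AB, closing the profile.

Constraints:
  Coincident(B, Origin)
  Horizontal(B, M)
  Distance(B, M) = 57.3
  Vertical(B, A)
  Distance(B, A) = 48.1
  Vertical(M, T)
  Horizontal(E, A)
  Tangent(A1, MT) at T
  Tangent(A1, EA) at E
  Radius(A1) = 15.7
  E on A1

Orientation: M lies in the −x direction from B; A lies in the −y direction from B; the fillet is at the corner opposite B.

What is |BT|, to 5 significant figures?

65.826

B is at the origin; B and M share the same y with |BM| = 57.3 and M on the −x side, so M = (-57.300, 0.0000). BA is vertical with |BA| = 48.1 and A on the −y side, so A = (0.0000, -48.100). The virtual corner opposite B is at (-57.300, -48.100). The tangent condition forces VT to be normal to MT and the tangent condition forces VE to be normal to EA, with radius 15.7, so the center V sits 15.7 in from both sides at V = (-41.600, -32.400). That places the tangent points at T = (-57.300, -32.400) on MT and E = (-41.600, -48.100) on EA. Then |BT| = |T − B| = 65.826.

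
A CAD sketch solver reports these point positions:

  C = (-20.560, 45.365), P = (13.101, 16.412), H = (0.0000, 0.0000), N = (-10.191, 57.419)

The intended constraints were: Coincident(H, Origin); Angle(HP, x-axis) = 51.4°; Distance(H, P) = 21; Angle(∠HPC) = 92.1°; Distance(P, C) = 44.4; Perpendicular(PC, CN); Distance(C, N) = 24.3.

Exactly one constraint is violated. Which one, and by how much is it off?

Distance(C, N) = 24.3 — off by 8.40.

H = (0.00, 0.00) ✓; HP at 51.40° ✓; |HP| = 21.00 ✓; ∠HPC = 92.10° ✓; |PC| = 44.40 ✓; ∠(PC, CN) = 90.00° ✓; |CN| = 15.90 ✗.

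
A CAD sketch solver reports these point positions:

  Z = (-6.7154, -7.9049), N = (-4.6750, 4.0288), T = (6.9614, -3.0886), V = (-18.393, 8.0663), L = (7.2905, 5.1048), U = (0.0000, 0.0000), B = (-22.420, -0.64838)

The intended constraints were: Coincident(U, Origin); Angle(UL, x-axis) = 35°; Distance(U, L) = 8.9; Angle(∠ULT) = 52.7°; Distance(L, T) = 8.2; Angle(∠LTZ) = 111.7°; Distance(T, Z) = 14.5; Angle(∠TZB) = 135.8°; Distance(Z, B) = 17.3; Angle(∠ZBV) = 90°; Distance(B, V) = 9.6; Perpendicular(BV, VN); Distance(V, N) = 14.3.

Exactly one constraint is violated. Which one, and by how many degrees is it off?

Perpendicular(BV, VN) — off by 8.40°.

U = (0.00, 0.00) ✓; UL at 35.00° ✓; |UL| = 8.900 ✓; ∠ULT = 52.70° ✓; |LT| = 8.200 ✓; ∠LTZ = 111.7° ✓; |TZ| = 14.50 ✓; ∠TZB = 135.8° ✓; |ZB| = 17.30 ✓; ∠ZBV = 90.00° ✓; |BV| = 9.600 ✓; ∠(BV, VN) = 81.60° ✗; |VN| = 14.30 ✓.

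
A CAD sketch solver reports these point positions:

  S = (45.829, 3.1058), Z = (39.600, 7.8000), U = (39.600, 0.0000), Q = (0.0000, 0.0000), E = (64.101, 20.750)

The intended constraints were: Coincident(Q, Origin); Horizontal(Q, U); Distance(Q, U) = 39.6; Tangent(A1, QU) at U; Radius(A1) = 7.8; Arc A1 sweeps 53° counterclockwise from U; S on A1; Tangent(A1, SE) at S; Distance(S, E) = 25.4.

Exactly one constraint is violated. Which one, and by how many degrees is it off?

Tangent(A1, SE) at S — off by 9.00°.

Q = (0.00, 0.00) ✓; Q.y = 0.00, U.y = 0.00 ✓; |QU| = 39.60 ✓; ∠(ZU, UQ) = 90.00° ✓; |ZU| = 7.800 ✓; bearing(Z→S) − bearing(Z→U) = 53.00° ✓; |ZS| = 7.800 ✓; ∠(ZS, SE) = 99.00° ✗; |SE| = 25.40 ✓.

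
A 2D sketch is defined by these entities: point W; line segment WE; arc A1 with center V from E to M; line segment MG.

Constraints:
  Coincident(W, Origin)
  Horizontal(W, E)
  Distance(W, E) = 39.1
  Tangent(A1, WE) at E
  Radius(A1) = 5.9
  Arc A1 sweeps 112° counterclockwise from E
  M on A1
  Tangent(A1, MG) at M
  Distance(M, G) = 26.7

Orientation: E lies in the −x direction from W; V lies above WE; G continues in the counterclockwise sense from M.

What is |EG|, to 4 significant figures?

33.18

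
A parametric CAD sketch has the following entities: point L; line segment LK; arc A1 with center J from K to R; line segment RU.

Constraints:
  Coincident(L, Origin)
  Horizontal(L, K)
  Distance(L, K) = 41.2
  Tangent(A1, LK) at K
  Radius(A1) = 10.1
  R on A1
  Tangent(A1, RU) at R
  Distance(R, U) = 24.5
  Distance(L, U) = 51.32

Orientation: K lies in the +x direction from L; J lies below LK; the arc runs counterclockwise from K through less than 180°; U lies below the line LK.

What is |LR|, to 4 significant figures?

33.61

Checks: |JK| = 10.10 ✓; |JR| = 10.10 ✓; ∠(JR, RU) = 90.00° ✓; |RU| = 24.50 ✓; |LU| = 51.32 ✓.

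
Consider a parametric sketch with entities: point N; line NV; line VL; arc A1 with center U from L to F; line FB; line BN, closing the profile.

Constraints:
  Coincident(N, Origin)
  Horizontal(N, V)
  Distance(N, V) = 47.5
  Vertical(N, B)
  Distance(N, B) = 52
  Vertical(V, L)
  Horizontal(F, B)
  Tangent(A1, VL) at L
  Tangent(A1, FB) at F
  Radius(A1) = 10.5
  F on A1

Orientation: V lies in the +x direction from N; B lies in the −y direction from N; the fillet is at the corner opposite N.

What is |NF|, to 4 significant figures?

63.82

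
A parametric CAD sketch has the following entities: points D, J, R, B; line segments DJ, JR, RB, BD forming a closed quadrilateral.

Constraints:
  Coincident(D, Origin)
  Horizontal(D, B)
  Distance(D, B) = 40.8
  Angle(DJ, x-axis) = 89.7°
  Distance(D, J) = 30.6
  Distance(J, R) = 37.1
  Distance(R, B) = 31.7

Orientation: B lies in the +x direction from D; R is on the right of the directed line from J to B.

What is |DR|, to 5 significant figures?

10.915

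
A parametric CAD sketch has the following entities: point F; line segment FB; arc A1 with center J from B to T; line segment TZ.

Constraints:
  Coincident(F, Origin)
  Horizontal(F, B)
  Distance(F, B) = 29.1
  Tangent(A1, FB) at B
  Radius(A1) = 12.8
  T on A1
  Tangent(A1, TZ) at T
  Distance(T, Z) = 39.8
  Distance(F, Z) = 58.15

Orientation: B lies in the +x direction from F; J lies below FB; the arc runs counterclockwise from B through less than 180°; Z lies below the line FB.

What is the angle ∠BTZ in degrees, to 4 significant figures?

131.2°

Checks: ∠(JB, BF) = 90.00° ✓; |JT| = 12.80 ✓; ∠(JT, TZ) = 90.00° ✓; |TZ| = 39.80 ✓; |FZ| = 58.15 ✓.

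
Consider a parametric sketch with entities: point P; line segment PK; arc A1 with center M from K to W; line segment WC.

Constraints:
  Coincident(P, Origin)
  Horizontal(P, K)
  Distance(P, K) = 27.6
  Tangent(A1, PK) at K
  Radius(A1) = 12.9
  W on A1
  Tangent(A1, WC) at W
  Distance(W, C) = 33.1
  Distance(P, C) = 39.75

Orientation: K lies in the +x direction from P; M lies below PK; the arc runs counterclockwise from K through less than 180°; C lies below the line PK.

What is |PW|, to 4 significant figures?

17.65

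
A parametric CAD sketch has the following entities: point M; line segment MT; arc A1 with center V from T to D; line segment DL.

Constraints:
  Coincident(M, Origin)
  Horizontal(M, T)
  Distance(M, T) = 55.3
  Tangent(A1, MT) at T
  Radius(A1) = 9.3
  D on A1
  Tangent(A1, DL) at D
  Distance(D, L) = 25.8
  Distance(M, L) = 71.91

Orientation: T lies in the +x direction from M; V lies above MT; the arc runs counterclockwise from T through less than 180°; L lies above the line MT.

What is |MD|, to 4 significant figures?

65.35

Checks: |MT| = 55.30 ✓; |VD| = 9.300 ✓; ∠(VD, DL) = 90.00° ✓; |DL| = 25.80 ✓; |ML| = 71.91 ✓.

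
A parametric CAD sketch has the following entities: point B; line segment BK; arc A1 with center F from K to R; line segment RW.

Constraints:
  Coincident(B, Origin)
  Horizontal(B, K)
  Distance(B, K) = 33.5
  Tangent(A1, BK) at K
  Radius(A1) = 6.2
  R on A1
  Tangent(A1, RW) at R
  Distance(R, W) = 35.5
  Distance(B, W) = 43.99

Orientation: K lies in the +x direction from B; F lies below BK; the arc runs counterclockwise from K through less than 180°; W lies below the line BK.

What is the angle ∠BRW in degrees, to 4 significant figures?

87.04°

B is at the origin; B and K share the same y with |BK| = 33.5 and K on the +x side, so K = (33.50, 0.000). A1 meets BK tangentially, so FK is at right angles to BK, so F = K + (0, -6.2) = (33.50, -6.200). Since FR ⟂ RW (tangency), |FW| = √(6.2² + 35.5²) = 36.04 regardless of where R sits on A1. So W lies on both circle(B, 43.99) and circle(F, 36.04); the below-BK intersection is W = (19.53, -39.42). R is the foot of the tangent from W: R = (27.46, -4.815).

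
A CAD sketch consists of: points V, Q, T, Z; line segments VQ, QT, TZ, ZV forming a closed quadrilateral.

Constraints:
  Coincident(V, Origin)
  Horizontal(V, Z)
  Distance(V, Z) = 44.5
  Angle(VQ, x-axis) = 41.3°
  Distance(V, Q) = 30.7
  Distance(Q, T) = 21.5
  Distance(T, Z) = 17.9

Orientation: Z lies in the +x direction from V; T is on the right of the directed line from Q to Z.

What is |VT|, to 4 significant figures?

26.64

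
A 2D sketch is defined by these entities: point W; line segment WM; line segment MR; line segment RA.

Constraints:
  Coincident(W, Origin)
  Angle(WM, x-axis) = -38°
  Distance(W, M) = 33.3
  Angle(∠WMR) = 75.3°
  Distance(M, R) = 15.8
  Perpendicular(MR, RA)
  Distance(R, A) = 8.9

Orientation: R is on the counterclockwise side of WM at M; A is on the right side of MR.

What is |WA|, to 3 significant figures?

41.8

∠WMR = 75.3°, so MR runs at -38.0° + (180° − 75.3°) = 66.7° from the x-axis; with |MR| = 15.8, R = M + 15.8·(cos 66.7°, sin 66.7°) = (32.5, -5.99). MR is perpendicular to RA; with |RA| = 8.9 on the right of MR, A = R + 8.9·(0.918, -0.396) = (40.7, -9.51). Then |WA| = |A − W| = 41.8.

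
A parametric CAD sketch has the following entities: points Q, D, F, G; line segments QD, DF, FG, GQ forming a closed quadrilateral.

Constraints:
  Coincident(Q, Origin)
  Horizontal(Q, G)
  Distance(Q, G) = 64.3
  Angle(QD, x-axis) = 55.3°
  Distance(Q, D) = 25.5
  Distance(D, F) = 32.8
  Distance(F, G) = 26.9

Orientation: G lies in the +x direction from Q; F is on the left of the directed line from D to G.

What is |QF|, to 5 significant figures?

51.711

Checks: |DF| = 32.80 ✓; |FG| = 26.90 ✓.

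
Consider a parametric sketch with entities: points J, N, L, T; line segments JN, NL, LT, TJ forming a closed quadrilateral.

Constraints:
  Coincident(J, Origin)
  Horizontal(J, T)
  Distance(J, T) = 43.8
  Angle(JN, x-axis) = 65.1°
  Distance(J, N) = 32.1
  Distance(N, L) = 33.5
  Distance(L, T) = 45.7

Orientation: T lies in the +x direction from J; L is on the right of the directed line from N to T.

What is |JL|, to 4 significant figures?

1.997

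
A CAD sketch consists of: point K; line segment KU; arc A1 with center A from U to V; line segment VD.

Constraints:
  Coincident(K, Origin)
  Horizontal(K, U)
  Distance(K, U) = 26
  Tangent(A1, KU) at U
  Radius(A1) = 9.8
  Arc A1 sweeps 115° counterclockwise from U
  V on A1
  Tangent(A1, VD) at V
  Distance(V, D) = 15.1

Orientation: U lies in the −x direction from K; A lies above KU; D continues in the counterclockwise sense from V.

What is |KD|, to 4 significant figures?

36.27

K is at the origin; K and U share the same y with |KU| = 26.0 and U on the −x side, so U = (-26.00, 0.000). A1 meets KU tangentially, so AU is at right angles to KU, so A = U + (0, 9.8) = (-26.00, 9.800). On A1, U sits at bearing -90° from A; a 115° counterclockwise sweep puts V at bearing 25°, so V = A + 9.8·(cos 25°, sin 25°) = (-17.12, 13.94). Tangency of A1 to VD means the radius AV is perpendicular to VD, so VD runs along (−sin 25°, cos 25°); with |VD| = 15.1, D = (-23.50, 27.63). Then |KD| = |D − K| = 36.27.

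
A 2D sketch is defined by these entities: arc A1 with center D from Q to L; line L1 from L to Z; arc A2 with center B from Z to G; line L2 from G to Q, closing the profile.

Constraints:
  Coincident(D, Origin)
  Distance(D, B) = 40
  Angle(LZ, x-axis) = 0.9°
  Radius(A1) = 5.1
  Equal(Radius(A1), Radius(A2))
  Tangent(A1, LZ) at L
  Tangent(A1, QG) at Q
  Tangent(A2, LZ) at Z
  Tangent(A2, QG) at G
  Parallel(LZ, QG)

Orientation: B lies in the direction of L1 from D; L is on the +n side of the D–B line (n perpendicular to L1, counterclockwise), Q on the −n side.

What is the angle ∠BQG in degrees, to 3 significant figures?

7.27°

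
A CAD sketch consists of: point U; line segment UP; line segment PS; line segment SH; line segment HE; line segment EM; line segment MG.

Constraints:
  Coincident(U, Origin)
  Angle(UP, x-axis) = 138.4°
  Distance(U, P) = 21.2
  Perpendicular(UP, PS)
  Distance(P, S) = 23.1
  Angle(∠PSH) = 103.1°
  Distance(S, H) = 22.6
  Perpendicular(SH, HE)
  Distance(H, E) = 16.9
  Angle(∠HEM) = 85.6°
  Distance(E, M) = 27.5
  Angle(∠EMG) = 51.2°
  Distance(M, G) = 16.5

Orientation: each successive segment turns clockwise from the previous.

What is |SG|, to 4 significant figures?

7.041

U is at the origin; UP runs at 138.4° with length 21.2, so P = (-15.85, 14.08). UP ⟂ PS, so PS runs at 48.40°; with |PS| = 23.1, S = (-0.5166, 31.35). ∠PSH = 103.1° gives SH at -28.50° from the x-axis; with |SH| = 22.6, H = (19.34, 20.57). SH is perpendicular to HE, so HE runs at -118.5°; with |HE| = 16.9, E = (11.28, 5.714). ∠HEM = 85.6° gives EM at 147.1° from the x-axis; with |EM| = 27.5, M = (-11.81, 20.65). ∠EMG = 51.2° gives MG at 18.30° from the x-axis; with |MG| = 16.5, G = (3.857, 25.83). Then |SG| = |G − S| = 7.041.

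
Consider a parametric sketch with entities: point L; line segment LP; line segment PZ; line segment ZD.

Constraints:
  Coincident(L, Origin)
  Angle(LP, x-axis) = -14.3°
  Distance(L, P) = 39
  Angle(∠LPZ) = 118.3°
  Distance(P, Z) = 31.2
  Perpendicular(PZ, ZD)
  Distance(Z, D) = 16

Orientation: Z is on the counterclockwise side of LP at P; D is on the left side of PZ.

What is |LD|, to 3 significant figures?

53.0

L is at the origin; LP runs at -14.3° with length 39.0, so P = 39.0·(cos -14.3°, sin -14.3°) = (37.8, -9.63). ∠LPZ = 118.3°, so PZ runs at -14.3° + (180° − 118.3°) = 47.4° from the x-axis; with |PZ| = 31.2, Z = P + 31.2·(cos 47.4°, sin 47.4°) = (58.9, 13.3). The perpendicularity gives ZD at right angles to PZ; with |ZD| = 16.0 on the left of PZ, D = Z + 16.0·(-0.736, 0.677) = (47.1, 24.2). Then |LD| = |D − L| = 53.0.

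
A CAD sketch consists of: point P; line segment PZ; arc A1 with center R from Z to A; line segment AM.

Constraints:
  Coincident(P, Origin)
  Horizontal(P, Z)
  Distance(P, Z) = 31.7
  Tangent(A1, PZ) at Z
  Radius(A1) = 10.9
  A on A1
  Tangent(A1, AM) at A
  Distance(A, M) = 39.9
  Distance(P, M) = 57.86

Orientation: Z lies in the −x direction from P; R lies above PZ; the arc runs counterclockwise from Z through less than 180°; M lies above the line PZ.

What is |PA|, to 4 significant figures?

24.19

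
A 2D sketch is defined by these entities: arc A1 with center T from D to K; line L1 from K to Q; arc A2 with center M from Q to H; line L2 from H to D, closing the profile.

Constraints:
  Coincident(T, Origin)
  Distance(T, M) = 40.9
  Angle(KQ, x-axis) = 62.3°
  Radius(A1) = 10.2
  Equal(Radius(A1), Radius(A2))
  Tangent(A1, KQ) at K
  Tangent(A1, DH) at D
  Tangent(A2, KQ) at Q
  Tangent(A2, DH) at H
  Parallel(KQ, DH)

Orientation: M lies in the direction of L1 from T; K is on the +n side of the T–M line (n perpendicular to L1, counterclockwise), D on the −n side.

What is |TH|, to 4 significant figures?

42.15

The slot axis is L1's direction at 62.3°, so u = (cos 62.3°, sin 62.3°) = (0.4648, 0.8854) and n = (−sin 62.3°, cos 62.3°) = (-0.8854, 0.4648). T is at the origin and M lies 40.9 along u from T, so M = 40.9·u = (19.01, 36.21). Tangency of A1 to both parallel lines with radius 10.2 puts K and D at T ± 10.2·n: K = (-9.031, 4.741), D = (9.031, -4.741). Equal radii place Q and H the same way about M: Q = M + 10.2·n = (9.981, 40.95), H = M − 10.2·n = (28.04, 31.47). Then |TH| = |H − T| = 42.15.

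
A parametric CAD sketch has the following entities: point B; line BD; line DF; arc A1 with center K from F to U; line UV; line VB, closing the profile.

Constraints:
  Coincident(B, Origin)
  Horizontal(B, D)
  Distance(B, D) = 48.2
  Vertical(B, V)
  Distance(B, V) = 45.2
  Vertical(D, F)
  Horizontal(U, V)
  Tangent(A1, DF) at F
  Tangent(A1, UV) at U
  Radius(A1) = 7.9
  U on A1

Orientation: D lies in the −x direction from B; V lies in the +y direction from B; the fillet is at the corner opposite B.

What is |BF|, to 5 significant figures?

60.947

B is at the origin; BD is horizontal with |BD| = 48.2 and D on the −x side, so D = (-48.200, 0.0000). B and V share the same x with |BV| = 45.2 and V on the +y side, so V = (0.0000, 45.200). The virtual corner opposite B is at (-48.200, 45.200). A1 meets DF tangentially, so KF is at right angles to DF and since A1 is tangent to UV there, KU ⟂ UV, with radius 7.9, so the center K sits 7.9 in from both sides at K = (-40.300, 37.300). That places the tangent points at F = (-48.200, 37.300) on DF and U = (-40.300, 45.200) on UV. Then |BF| = |F − B| = 60.947.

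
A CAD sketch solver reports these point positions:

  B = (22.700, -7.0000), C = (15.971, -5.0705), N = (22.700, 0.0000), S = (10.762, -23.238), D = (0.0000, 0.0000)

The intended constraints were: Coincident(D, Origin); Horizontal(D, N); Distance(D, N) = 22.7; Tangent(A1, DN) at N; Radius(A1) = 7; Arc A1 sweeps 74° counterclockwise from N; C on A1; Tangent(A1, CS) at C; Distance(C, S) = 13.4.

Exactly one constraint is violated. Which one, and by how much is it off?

Distance(C, S) = 13.4 — off by 5.50.

D = (0.00, 0.00) ✓; D.y = 0.00, N.y = 0.00 ✓; |DN| = 22.70 ✓; ∠(BN, ND) = 90.00° ✓; |BN| = 7.000 ✓; bearing(B→C) − bearing(B→N) = 74.00° ✓; |BC| = 7.000 ✓; ∠(BC, CS) = 90.00° ✓; |CS| = 18.90 ✗.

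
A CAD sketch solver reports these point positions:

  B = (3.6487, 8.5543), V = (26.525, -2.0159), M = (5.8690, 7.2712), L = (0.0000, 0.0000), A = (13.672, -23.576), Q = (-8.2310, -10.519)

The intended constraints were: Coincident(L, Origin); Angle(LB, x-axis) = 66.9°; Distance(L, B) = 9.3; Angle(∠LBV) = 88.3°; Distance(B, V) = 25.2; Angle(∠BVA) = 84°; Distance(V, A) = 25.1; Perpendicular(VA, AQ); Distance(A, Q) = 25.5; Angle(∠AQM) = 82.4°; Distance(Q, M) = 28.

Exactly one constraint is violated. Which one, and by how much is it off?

Distance(Q, M) = 28 — off by 5.30.

L = (0.00, 0.00) ✓; LB at 66.90° ✓; |LB| = 9.300 ✓; ∠LBV = 88.30° ✓; |BV| = 25.20 ✓; ∠BVA = 84.00° ✓; |VA| = 25.10 ✓; ∠(VA, AQ) = 90.00° ✓; |AQ| = 25.50 ✓; ∠AQM = 82.40° ✓; |QM| = 22.70 ✗.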